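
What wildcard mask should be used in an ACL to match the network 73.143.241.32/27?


Subnet mask: 255.255.255.224
Wildcard = 255.255.255.255 - subnet mask
255 - 255 = 0
255 - 255 = 0
255 - 255 = 0
255 - 224 = 31
Wildcard: 0.0.0.31


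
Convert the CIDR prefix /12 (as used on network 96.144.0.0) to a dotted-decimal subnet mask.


/12 means 12 network bits, 20 host bits
Binary: 11111111111100000000000000000000
Mask: 255.240.0.0


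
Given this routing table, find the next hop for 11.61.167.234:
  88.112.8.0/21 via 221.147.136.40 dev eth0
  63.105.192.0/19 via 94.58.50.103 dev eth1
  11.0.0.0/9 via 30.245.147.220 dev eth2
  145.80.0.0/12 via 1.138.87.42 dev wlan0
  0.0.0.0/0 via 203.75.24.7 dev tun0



Longest prefix match for 11.61.167.234:
  /21 88.112.8.0: no
  /19 63.105.192.0: no
  /9 11.0.0.0: MATCH
  /12 145.80.0.0: no
  /0 0.0.0.0: MATCH
Selected: next-hop 30.245.147.220 via eth2 (matched /9)


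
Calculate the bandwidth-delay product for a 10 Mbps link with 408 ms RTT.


BDP = bandwidth * RTT
= 10 Mbps * 408 ms
= 10 * 1e6 * 408 / 1000 bits
= 4080000 bits
= 510000 bytes
= 498.0469 KB
BDP = 4080000 bits (510000 bytes)


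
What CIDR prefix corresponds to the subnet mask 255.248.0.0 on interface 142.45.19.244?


Binary: 11111111.11111000.00000000.00000000
Count leading 1s
Prefix: /13


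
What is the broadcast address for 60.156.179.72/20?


Network: 60.156.176.0/20
Host bits = 12
Set all host bits to 1:
Broadcast: 60.156.191.255


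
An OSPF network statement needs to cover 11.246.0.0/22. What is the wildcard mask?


Subnet mask: 255.255.252.0
Wildcard = 255.255.255.255 - subnet mask
255 - 255 = 0
255 - 255 = 0
255 - 252 = 3
255 - 0 = 255
Wildcard: 0.0.3.255


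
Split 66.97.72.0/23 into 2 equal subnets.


New prefix = 23 + 1 = 24
Each subnet has 256 addresses
  66.97.72.0/24
  66.97.73.0/24
Subnets: 66.97.72.0/24, 66.97.73.0/24


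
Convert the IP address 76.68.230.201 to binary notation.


76 = 01001100
68 = 01000100
230 = 11100110
201 = 11001001
Binary: 01001100.01000100.11100110.11001001


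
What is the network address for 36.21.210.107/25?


IP:   00100100.00010101.11010010.01101011
Mask: 11111111.11111111.11111111.10000000
AND operation:
Net:  00100100.00010101.11010010.00000000
Network: 36.21.210.0/25


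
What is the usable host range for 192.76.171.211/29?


Network: 192.76.171.208
Broadcast: 192.76.171.215
First usable = network + 1
Last usable = broadcast - 1
Range: 192.76.171.209 to 192.76.171.214


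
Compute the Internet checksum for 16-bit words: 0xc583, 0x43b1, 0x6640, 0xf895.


Sum all words (with carry folding):
+ 0xc583 = 0xc583
+ 0x43b1 = 0x0935
+ 0x6640 = 0x6f75
+ 0xf895 = 0x680b
One's complement: ~0x680b
Checksum = 0x97f4


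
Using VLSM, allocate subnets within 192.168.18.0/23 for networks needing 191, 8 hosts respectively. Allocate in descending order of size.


191 hosts -> /24 (254 usable): 192.168.18.0/24
8 hosts -> /28 (14 usable): 192.168.19.0/28
Allocation: 192.168.18.0/24 (191 hosts, 254 usable); 192.168.19.0/28 (8 hosts, 14 usable)


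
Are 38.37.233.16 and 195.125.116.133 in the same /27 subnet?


Mask: 255.255.255.224
38.37.233.16 AND mask = 38.37.233.0
195.125.116.133 AND mask = 195.125.116.128
No, different subnets (38.37.233.0 vs 195.125.116.128)


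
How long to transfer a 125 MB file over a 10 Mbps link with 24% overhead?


Effective throughput = 10 * (1 - 24/100) = 7.6 Mbps
File size in Mb = 125 * 8 = 1000 Mb
Time = 1000 / 7.6
Time = 131.5789 seconds


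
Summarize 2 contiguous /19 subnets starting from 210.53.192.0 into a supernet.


Original prefix: /19
Number of subnets: 2 = 2^1
New prefix = 19 - 1 = 18
Supernet: 210.53.192.0/18


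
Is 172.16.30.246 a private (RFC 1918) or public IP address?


RFC 1918 private ranges:
  10.0.0.0/8 (10.0.0.0 - 10.255.255.255)
  172.16.0.0/12 (172.16.0.0 - 172.31.255.255)
  192.168.0.0/16 (192.168.0.0 - 192.168.255.255)
Private (in 172.16.0.0/12)


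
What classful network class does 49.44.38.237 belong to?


First octet: 49
Binary: 00110001
0xxxxxxx -> Class A (1-126)
Class A, default mask 255.0.0.0 (/8)


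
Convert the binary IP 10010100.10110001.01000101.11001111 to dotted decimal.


10010100 = 148
10110001 = 177
01000101 = 69
11001111 = 207
IP: 148.177.69.207


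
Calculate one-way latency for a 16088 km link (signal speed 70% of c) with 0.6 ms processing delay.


Speed = 0.7 * 3e5 km/s = 210000 km/s
Propagation delay = 16088 / 210000 = 0.0766 s = 76.6095 ms
Processing delay = 0.6 ms
Total one-way latency = 77.2095 ms


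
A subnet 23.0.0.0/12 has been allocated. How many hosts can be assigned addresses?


Host bits = 32 - 12 = 20
Total addresses = 2^20 = 1048576
Usable = total - 2 (network and broadcast)
Usable hosts: 1048574


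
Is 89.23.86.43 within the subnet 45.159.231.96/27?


Subnet network: 45.159.231.96
Test IP AND mask: 89.23.86.32
No, 89.23.86.43 is not in 45.159.231.96/27


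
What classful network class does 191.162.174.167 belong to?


First octet: 191
Binary: 10111111
10xxxxxx -> Class B (128-191)
Class B, default mask 255.255.0.0 (/16)


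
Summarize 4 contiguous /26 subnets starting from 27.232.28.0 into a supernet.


Original prefix: /26
Number of subnets: 4 = 2^2
New prefix = 26 - 2 = 24
Supernet: 27.232.28.0/24


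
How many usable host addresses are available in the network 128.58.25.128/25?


Host bits = 32 - 25 = 7
Total addresses = 2^7 = 128
Usable = total - 2 (network and broadcast)
Usable hosts: 126


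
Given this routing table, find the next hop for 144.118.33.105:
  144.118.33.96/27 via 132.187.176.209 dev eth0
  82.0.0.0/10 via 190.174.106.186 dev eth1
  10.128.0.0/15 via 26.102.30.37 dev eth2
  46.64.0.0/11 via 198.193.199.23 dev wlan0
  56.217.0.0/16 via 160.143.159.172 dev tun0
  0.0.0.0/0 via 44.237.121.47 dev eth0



Longest prefix match for 144.118.33.105:
  /27 144.118.33.96: MATCH
  /10 82.0.0.0: no
  /15 10.128.0.0: no
  /11 46.64.0.0: no
  /16 56.217.0.0: no
  /0 0.0.0.0: MATCH
Selected: next-hop 132.187.176.209 via eth0 (matched /27)


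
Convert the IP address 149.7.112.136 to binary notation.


149 = 10010101
7 = 00000111
112 = 01110000
136 = 10001000
Binary: 10010101.00000111.01110000.10001000


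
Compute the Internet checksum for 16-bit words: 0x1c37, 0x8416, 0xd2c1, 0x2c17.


Sum all words (with carry folding):
+ 0x1c37 = 0x1c37
+ 0x8416 = 0xa04d
+ 0xd2c1 = 0x730f
+ 0x2c17 = 0x9f26
One's complement: ~0x9f26
Checksum = 0x60d9


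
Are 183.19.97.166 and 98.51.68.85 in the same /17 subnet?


Mask: 255.255.128.0
183.19.97.166 AND mask = 183.19.0.0
98.51.68.85 AND mask = 98.51.0.0
No, different subnets (183.19.0.0 vs 98.51.0.0)


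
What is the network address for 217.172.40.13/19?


IP:   11011001.10101100.00101000.00001101
Mask: 11111111.11111111.11100000.00000000
AND operation:
Net:  11011001.10101100.00100000.00000000
Network: 217.172.32.0/19


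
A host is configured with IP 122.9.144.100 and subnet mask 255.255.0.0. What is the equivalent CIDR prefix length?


Binary: 11111111.11111111.00000000.00000000
Count leading 1s
Prefix: /16


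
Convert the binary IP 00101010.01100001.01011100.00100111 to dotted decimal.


00101010 = 42
01100001 = 97
01011100 = 92
00100111 = 39
IP: 42.97.92.39


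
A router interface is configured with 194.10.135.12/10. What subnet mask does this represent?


/10 means 10 network bits, 22 host bits
Binary: 11111111110000000000000000000000
Mask: 255.192.0.0


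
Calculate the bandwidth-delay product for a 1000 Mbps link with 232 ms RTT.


BDP = bandwidth * RTT
= 1000 Mbps * 232 ms
= 1000 * 1e6 * 232 / 1000 bits
= 232000000 bits
= 29000000 bytes
= 28320.3125 KB
BDP = 232000000 bits (29000000 bytes)


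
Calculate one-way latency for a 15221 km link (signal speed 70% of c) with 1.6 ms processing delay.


Speed = 0.7 * 3e5 km/s = 210000 km/s
Propagation delay = 15221 / 210000 = 0.0725 s = 72.481 ms
Processing delay = 1.6 ms
Total one-way latency = 74.081 ms


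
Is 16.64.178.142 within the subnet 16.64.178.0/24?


Subnet network: 16.64.178.0
Test IP AND mask: 16.64.178.0
Yes, 16.64.178.142 is in 16.64.178.0/24


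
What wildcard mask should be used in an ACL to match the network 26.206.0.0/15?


Subnet mask: 255.254.0.0
Wildcard = 255.255.255.255 - subnet mask
255 - 255 = 0
255 - 254 = 1
255 - 0 = 255
255 - 0 = 255
Wildcard: 0.1.255.255


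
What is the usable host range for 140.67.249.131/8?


Network: 140.0.0.0
Broadcast: 140.255.255.255
First usable = network + 1
Last usable = broadcast - 1
Range: 140.0.0.1 to 140.255.255.254


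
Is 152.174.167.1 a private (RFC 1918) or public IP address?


RFC 1918 private ranges:
  10.0.0.0/8 (10.0.0.0 - 10.255.255.255)
  172.16.0.0/12 (172.16.0.0 - 172.31.255.255)
  192.168.0.0/16 (192.168.0.0 - 192.168.255.255)
Public (not in any RFC 1918 range)


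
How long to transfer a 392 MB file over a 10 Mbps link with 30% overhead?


Effective throughput = 10 * (1 - 30/100) = 7 Mbps
File size in Mb = 392 * 8 = 3136 Mb
Time = 3136 / 7
Time = 448 seconds


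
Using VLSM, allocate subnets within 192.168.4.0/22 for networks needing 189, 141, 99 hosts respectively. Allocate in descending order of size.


189 hosts -> /24 (254 usable): 192.168.4.0/24
141 hosts -> /24 (254 usable): 192.168.5.0/24
99 hosts -> /25 (126 usable): 192.168.6.0/25
Allocation: 192.168.4.0/24 (189 hosts, 254 usable); 192.168.5.0/24 (141 hosts, 254 usable); 192.168.6.0/25 (99 hosts, 126 usable)


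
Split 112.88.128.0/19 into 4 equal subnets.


New prefix = 19 + 2 = 21
Each subnet has 2048 addresses
  112.88.128.0/21
  112.88.136.0/21
  112.88.144.0/21
  112.88.152.0/21
Subnets: 112.88.128.0/21, 112.88.136.0/21, 112.88.144.0/21, 112.88.152.0/21


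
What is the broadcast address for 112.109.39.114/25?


Network: 112.109.39.0/25
Host bits = 7
Set all host bits to 1:
Broadcast: 112.109.39.127


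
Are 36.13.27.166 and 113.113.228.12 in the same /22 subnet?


Mask: 255.255.252.0
36.13.27.166 AND mask = 36.13.24.0
113.113.228.12 AND mask = 113.113.228.0
No, different subnets (36.13.24.0 vs 113.113.228.0)


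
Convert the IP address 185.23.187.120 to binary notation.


185 = 10111001
23 = 00010111
187 = 10111011
120 = 01111000
Binary: 10111001.00010111.10111011.01111000


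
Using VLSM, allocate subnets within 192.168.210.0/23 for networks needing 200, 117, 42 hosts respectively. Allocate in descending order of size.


200 hosts -> /24 (254 usable): 192.168.210.0/24
117 hosts -> /25 (126 usable): 192.168.211.0/25
42 hosts -> /26 (62 usable): 192.168.211.128/26
Allocation: 192.168.210.0/24 (200 hosts, 254 usable); 192.168.211.0/25 (117 hosts, 126 usable); 192.168.211.128/26 (42 hosts, 62 usable)


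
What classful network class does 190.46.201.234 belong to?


First octet: 190
Binary: 10111110
10xxxxxx -> Class B (128-191)
Class B, default mask 255.255.0.0 (/16)


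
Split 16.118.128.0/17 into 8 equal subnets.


New prefix = 17 + 3 = 20
Each subnet has 4096 addresses
  16.118.128.0/20
  16.118.144.0/20
  16.118.160.0/20
  16.118.176.0/20
  16.118.192.0/20
  16.118.208.0/20
  16.118.224.0/20
  16.118.240.0/20
Subnets: 16.118.128.0/20, 16.118.144.0/20, 16.118.160.0/20, 16.118.176.0/20, 16.118.192.0/20, 16.118.208.0/20, 16.118.224.0/20, 16.118.240.0/20


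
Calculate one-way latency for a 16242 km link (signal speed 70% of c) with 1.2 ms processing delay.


Speed = 0.7 * 3e5 km/s = 210000 km/s
Propagation delay = 16242 / 210000 = 0.0773 s = 77.3429 ms
Processing delay = 1.2 ms
Total one-way latency = 78.5429 ms


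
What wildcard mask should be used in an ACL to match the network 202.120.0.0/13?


Subnet mask: 255.248.0.0
Wildcard = 255.255.255.255 - subnet mask
255 - 255 = 0
255 - 248 = 7
255 - 0 = 255
255 - 0 = 255
Wildcard: 0.7.255.255


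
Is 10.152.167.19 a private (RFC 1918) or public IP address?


RFC 1918 private ranges:
  10.0.0.0/8 (10.0.0.0 - 10.255.255.255)
  172.16.0.0/12 (172.16.0.0 - 172.31.255.255)
  192.168.0.0/16 (192.168.0.0 - 192.168.255.255)
Private (in 10.0.0.0/8)


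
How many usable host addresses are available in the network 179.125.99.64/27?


Host bits = 32 - 27 = 5
Total addresses = 2^5 = 32
Usable = total - 2 (network and broadcast)
Usable hosts: 30


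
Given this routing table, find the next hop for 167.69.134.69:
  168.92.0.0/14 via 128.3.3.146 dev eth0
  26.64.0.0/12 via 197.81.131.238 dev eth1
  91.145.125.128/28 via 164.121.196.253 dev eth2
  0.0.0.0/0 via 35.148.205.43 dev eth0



Longest prefix match for 167.69.134.69:
  /14 168.92.0.0: no
  /12 26.64.0.0: no
  /28 91.145.125.128: no
  /0 0.0.0.0: MATCH
Selected: next-hop 35.148.205.43 via eth0 (matched /0)


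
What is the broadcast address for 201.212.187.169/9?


Network: 201.128.0.0/9
Host bits = 23
Set all host bits to 1:
Broadcast: 201.255.255.255


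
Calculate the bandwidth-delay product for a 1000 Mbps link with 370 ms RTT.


BDP = bandwidth * RTT
= 1000 Mbps * 370 ms
= 1000 * 1e6 * 370 / 1000 bits
= 370000000 bits
= 46250000 bytes
= 45166.0156 KB
BDP = 370000000 bits (46250000 bytes)


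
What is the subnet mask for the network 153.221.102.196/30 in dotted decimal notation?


/30 means 30 network bits, 2 host bits
Binary: 11111111111111111111111111111100
Mask: 255.255.255.252


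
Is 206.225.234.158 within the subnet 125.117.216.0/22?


Subnet network: 125.117.216.0
Test IP AND mask: 206.225.232.0
No, 206.225.234.158 is not in 125.117.216.0/22


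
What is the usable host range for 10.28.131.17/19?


Network: 10.28.128.0
Broadcast: 10.28.159.255
First usable = network + 1
Last usable = broadcast - 1
Range: 10.28.128.1 to 10.28.159.254


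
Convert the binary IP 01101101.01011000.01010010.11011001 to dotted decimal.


01101101 = 109
01011000 = 88
01010010 = 82
11011001 = 217
IP: 109.88.82.217


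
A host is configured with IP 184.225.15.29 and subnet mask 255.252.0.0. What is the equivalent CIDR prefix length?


Binary: 11111111.11111100.00000000.00000000
Count leading 1s
Prefix: /14


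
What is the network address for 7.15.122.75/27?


IP:   00000111.00001111.01111010.01001011
Mask: 11111111.11111111.11111111.11100000
AND operation:
Net:  00000111.00001111.01111010.01000000
Network: 7.15.122.64/27


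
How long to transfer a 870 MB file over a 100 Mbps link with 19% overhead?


Effective throughput = 100 * (1 - 19/100) = 81 Mbps
File size in Mb = 870 * 8 = 6960 Mb
Time = 6960 / 81
Time = 85.9259 seconds


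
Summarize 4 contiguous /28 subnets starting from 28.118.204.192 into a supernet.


Original prefix: /28
Number of subnets: 4 = 2^2
New prefix = 28 - 2 = 26
Supernet: 28.118.204.192/26


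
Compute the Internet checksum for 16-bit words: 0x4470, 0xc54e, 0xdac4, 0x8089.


Sum all words (with carry folding):
+ 0x4470 = 0x4470
+ 0xc54e = 0x09bf
+ 0xdac4 = 0xe483
+ 0x8089 = 0x650d
One's complement: ~0x650d
Checksum = 0x9af2


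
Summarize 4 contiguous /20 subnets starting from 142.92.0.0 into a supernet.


Original prefix: /20
Number of subnets: 4 = 2^2
New prefix = 20 - 2 = 18
Supernet: 142.92.0.0/18


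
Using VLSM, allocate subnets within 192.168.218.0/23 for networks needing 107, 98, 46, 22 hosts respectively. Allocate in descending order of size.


107 hosts -> /25 (126 usable): 192.168.218.0/25
98 hosts -> /25 (126 usable): 192.168.218.128/25
46 hosts -> /26 (62 usable): 192.168.219.0/26
22 hosts -> /27 (30 usable): 192.168.219.64/27
Allocation: 192.168.218.0/25 (107 hosts, 126 usable); 192.168.218.128/25 (98 hosts, 126 usable); 192.168.219.0/26 (46 hosts, 62 usable); 192.168.219.64/27 (22 hosts, 30 usable)


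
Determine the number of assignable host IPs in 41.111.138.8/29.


Host bits = 32 - 29 = 3
Total addresses = 2^3 = 8
Usable = total - 2 (network and broadcast)
Usable hosts: 6


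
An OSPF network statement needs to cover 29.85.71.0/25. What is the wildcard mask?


Subnet mask: 255.255.255.128
Wildcard = 255.255.255.255 - subnet mask
255 - 255 = 0
255 - 255 = 0
255 - 255 = 0
255 - 128 = 127
Wildcard: 0.0.0.127


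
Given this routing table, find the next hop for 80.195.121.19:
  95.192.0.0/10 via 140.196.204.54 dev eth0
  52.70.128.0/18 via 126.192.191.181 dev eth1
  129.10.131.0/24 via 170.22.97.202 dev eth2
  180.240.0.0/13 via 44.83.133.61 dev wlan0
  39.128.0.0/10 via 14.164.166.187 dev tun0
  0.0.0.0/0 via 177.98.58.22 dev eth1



Longest prefix match for 80.195.121.19:
  /10 95.192.0.0: no
  /18 52.70.128.0: no
  /24 129.10.131.0: no
  /13 180.240.0.0: no
  /10 39.128.0.0: no
  /0 0.0.0.0: MATCH
Selected: next-hop 177.98.58.22 via eth1 (matched /0)


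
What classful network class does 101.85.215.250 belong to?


First octet: 101
Binary: 01100101
0xxxxxxx -> Class A (1-126)
Class A, default mask 255.0.0.0 (/8)


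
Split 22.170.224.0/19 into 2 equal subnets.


New prefix = 19 + 1 = 20
Each subnet has 4096 addresses
  22.170.224.0/20
  22.170.240.0/20
Subnets: 22.170.224.0/20, 22.170.240.0/20


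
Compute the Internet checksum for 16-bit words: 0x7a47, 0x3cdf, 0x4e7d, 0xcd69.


Sum all words (with carry folding):
+ 0x7a47 = 0x7a47
+ 0x3cdf = 0xb726
+ 0x4e7d = 0x05a4
+ 0xcd69 = 0xd30d
One's complement: ~0xd30d
Checksum = 0x2cf2


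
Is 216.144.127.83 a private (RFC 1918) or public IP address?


RFC 1918 private ranges:
  10.0.0.0/8 (10.0.0.0 - 10.255.255.255)
  172.16.0.0/12 (172.16.0.0 - 172.31.255.255)
  192.168.0.0/16 (192.168.0.0 - 192.168.255.255)
Public (not in any RFC 1918 range)


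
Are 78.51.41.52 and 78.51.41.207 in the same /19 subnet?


Mask: 255.255.224.0
78.51.41.52 AND mask = 78.51.32.0
78.51.41.207 AND mask = 78.51.32.0
Yes, same subnet (78.51.32.0)


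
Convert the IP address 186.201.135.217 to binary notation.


186 = 10111010
201 = 11001001
135 = 10000111
217 = 11011001
Binary: 10111010.11001001.10000111.11011001


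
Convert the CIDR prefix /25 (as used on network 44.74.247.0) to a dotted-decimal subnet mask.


/25 means 25 network bits, 7 host bits
Binary: 11111111111111111111111110000000
Mask: 255.255.255.128


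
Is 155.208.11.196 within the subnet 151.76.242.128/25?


Subnet network: 151.76.242.128
Test IP AND mask: 155.208.11.128
No, 155.208.11.196 is not in 151.76.242.128/25


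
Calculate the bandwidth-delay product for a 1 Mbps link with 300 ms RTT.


BDP = bandwidth * RTT
= 1 Mbps * 300 ms
= 1 * 1e6 * 300 / 1000 bits
= 300000 bits
= 37500 bytes
= 36.6211 KB
BDP = 300000 bits (37500 bytes)


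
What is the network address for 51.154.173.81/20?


IP:   00110011.10011010.10101101.01010001
Mask: 11111111.11111111.11110000.00000000
AND operation:
Net:  00110011.10011010.10100000.00000000
Network: 51.154.160.0/20


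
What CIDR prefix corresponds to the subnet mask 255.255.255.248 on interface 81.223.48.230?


Binary: 11111111.11111111.11111111.11111000
Count leading 1s
Prefix: /29


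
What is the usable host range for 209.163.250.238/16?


Network: 209.163.0.0
Broadcast: 209.163.255.255
First usable = network + 1
Last usable = broadcast - 1
Range: 209.163.0.1 to 209.163.255.254


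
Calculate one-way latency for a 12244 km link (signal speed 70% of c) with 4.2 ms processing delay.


Speed = 0.7 * 3e5 km/s = 210000 km/s
Propagation delay = 12244 / 210000 = 0.0583 s = 58.3048 ms
Processing delay = 4.2 ms
Total one-way latency = 62.5048 ms


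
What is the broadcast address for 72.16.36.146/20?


Network: 72.16.32.0/20
Host bits = 12
Set all host bits to 1:
Broadcast: 72.16.47.255


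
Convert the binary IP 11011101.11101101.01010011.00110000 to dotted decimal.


11011101 = 221
11101101 = 237
01010011 = 83
00110000 = 48
IP: 221.237.83.48


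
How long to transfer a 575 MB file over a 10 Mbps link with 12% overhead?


Effective throughput = 10 * (1 - 12/100) = 8.8 Mbps
File size in Mb = 575 * 8 = 4600 Mb
Time = 4600 / 8.8
Time = 522.7273 seconds


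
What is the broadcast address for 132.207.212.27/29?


Network: 132.207.212.24/29
Host bits = 3
Set all host bits to 1:
Broadcast: 132.207.212.31


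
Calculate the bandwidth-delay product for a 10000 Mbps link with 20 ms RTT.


BDP = bandwidth * RTT
= 10000 Mbps * 20 ms
= 10000 * 1e6 * 20 / 1000 bits
= 200000000 bits
= 25000000 bytes
= 24414.0625 KB
BDP = 200000000 bits (25000000 bytes)


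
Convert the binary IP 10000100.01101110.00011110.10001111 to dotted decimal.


10000100 = 132
01101110 = 110
00011110 = 30
10001111 = 143
IP: 132.110.30.143


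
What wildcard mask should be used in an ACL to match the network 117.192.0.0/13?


Subnet mask: 255.248.0.0
Wildcard = 255.255.255.255 - subnet mask
255 - 255 = 0
255 - 248 = 7
255 - 0 = 255
255 - 0 = 255
Wildcard: 0.7.255.255


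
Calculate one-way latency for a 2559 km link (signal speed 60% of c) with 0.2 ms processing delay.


Speed = 0.6 * 3e5 km/s = 180000 km/s
Propagation delay = 2559 / 180000 = 0.0142 s = 14.2167 ms
Processing delay = 0.2 ms
Total one-way latency = 14.4167 ms


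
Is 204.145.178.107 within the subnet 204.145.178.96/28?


Subnet network: 204.145.178.96
Test IP AND mask: 204.145.178.96
Yes, 204.145.178.107 is in 204.145.178.96/28


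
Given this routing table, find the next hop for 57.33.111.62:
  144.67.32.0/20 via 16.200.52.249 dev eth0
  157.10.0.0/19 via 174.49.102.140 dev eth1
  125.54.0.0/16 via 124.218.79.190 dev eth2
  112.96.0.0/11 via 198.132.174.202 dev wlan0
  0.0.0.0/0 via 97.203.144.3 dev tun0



Longest prefix match for 57.33.111.62:
  /20 144.67.32.0: no
  /19 157.10.0.0: no
  /16 125.54.0.0: no
  /11 112.96.0.0: no
  /0 0.0.0.0: MATCH
Selected: next-hop 97.203.144.3 via tun0 (matched /0)


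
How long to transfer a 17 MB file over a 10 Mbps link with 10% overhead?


Effective throughput = 10 * (1 - 10/100) = 9 Mbps
File size in Mb = 17 * 8 = 136 Mb
Time = 136 / 9
Time = 15.1111 seconds


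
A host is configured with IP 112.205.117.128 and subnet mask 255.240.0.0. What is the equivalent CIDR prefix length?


Binary: 11111111.11110000.00000000.00000000
Count leading 1s
Prefix: /12


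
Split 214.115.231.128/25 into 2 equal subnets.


New prefix = 25 + 1 = 26
Each subnet has 64 addresses
  214.115.231.128/26
  214.115.231.192/26
Subnets: 214.115.231.128/26, 214.115.231.192/26


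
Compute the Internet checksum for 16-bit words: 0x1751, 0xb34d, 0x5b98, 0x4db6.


Sum all words (with carry folding):
+ 0x1751 = 0x1751
+ 0xb34d = 0xca9e
+ 0x5b98 = 0x2637
+ 0x4db6 = 0x73ed
One's complement: ~0x73ed
Checksum = 0x8c12


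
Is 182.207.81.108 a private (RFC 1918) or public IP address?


RFC 1918 private ranges:
  10.0.0.0/8 (10.0.0.0 - 10.255.255.255)
  172.16.0.0/12 (172.16.0.0 - 172.31.255.255)
  192.168.0.0/16 (192.168.0.0 - 192.168.255.255)
Public (not in any RFC 1918 range)


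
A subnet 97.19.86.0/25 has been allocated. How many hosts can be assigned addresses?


Host bits = 32 - 25 = 7
Total addresses = 2^7 = 128
Usable = total - 2 (network and broadcast)
Usable hosts: 126


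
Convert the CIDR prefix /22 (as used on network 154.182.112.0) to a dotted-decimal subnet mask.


/22 means 22 network bits, 10 host bits
Binary: 11111111111111111111110000000000
Mask: 255.255.252.0


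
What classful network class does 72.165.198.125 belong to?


First octet: 72
Binary: 01001000
0xxxxxxx -> Class A (1-126)
Class A, default mask 255.0.0.0 (/8)


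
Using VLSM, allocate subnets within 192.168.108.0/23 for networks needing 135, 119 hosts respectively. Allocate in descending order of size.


135 hosts -> /24 (254 usable): 192.168.108.0/24
119 hosts -> /25 (126 usable): 192.168.109.0/25
Allocation: 192.168.108.0/24 (135 hosts, 254 usable); 192.168.109.0/25 (119 hosts, 126 usable)


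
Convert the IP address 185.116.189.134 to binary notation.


185 = 10111001
116 = 01110100
189 = 10111101
134 = 10000110
Binary: 10111001.01110100.10111101.10000110


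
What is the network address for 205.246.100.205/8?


IP:   11001101.11110110.01100100.11001101
Mask: 11111111.00000000.00000000.00000000
AND operation:
Net:  11001101.00000000.00000000.00000000
Network: 205.0.0.0/8


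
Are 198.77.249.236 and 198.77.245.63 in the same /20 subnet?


Mask: 255.255.240.0
198.77.249.236 AND mask = 198.77.240.0
198.77.245.63 AND mask = 198.77.240.0
Yes, same subnet (198.77.240.0)


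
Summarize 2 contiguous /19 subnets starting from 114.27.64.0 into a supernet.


Original prefix: /19
Number of subnets: 2 = 2^1
New prefix = 19 - 1 = 18
Supernet: 114.27.64.0/18


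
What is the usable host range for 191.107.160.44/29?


Network: 191.107.160.40
Broadcast: 191.107.160.47
First usable = network + 1
Last usable = broadcast - 1
Range: 191.107.160.41 to 191.107.160.46


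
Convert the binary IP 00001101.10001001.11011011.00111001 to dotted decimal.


00001101 = 13
10001001 = 137
11011011 = 219
00111001 = 57
IP: 13.137.219.57


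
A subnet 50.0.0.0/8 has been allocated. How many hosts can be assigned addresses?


Host bits = 32 - 8 = 24
Total addresses = 2^24 = 16777216
Usable = total - 2 (network and broadcast)
Usable hosts: 16777214


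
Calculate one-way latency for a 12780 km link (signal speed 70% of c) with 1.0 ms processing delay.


Speed = 0.7 * 3e5 km/s = 210000 km/s
Propagation delay = 12780 / 210000 = 0.0609 s = 60.8571 ms
Processing delay = 1.0 ms
Total one-way latency = 61.8571 ms


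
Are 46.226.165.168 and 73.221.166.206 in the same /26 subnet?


Mask: 255.255.255.192
46.226.165.168 AND mask = 46.226.165.128
73.221.166.206 AND mask = 73.221.166.192
No, different subnets (46.226.165.128 vs 73.221.166.192)


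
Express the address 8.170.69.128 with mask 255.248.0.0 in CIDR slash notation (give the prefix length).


Binary: 11111111.11111000.00000000.00000000
Count leading 1s
Prefix: /13


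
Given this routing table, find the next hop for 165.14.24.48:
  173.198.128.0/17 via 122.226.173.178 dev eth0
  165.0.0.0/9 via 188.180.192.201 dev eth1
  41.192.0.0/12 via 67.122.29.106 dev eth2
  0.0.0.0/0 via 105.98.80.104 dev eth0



Longest prefix match for 165.14.24.48:
  /17 173.198.128.0: no
  /9 165.0.0.0: MATCH
  /12 41.192.0.0: no
  /0 0.0.0.0: MATCH
Selected: next-hop 188.180.192.201 via eth1 (matched /9)


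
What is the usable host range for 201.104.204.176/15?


Network: 201.104.0.0
Broadcast: 201.105.255.255
First usable = network + 1
Last usable = broadcast - 1
Range: 201.104.0.1 to 201.105.255.254


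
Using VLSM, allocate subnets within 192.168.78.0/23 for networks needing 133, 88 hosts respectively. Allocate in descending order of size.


133 hosts -> /24 (254 usable): 192.168.78.0/24
88 hosts -> /25 (126 usable): 192.168.79.0/25
Allocation: 192.168.78.0/24 (133 hosts, 254 usable); 192.168.79.0/25 (88 hosts, 126 usable)


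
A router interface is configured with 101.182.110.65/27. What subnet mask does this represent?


/27 means 27 network bits, 5 host bits
Binary: 11111111111111111111111111100000
Mask: 255.255.255.224


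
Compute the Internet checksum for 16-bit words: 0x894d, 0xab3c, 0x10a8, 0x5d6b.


Sum all words (with carry folding):
+ 0x894d = 0x894d
+ 0xab3c = 0x348a
+ 0x10a8 = 0x4532
+ 0x5d6b = 0xa29d
One's complement: ~0xa29d
Checksum = 0x5d62


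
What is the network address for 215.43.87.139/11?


IP:   11010111.00101011.01010111.10001011
Mask: 11111111.11100000.00000000.00000000
AND operation:
Net:  11010111.00100000.00000000.00000000
Network: 215.32.0.0/11


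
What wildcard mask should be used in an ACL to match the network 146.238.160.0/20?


Subnet mask: 255.255.240.0
Wildcard = 255.255.255.255 - subnet mask
255 - 255 = 0
255 - 255 = 0
255 - 240 = 15
255 - 0 = 255
Wildcard: 0.0.15.255


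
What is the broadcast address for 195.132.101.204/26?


Network: 195.132.101.192/26
Host bits = 6
Set all host bits to 1:
Broadcast: 195.132.101.255


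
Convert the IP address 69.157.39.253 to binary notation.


69 = 01000101
157 = 10011101
39 = 00100111
253 = 11111101
Binary: 01000101.10011101.00100111.11111101


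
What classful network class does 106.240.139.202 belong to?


First octet: 106
Binary: 01101010
0xxxxxxx -> Class A (1-126)
Class A, default mask 255.0.0.0 (/8)


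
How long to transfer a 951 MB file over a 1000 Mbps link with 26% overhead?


Effective throughput = 1000 * (1 - 26/100) = 740 Mbps
File size in Mb = 951 * 8 = 7608 Mb
Time = 7608 / 740
Time = 10.2811 seconds


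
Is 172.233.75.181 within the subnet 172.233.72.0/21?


Subnet network: 172.233.72.0
Test IP AND mask: 172.233.72.0
Yes, 172.233.75.181 is in 172.233.72.0/21


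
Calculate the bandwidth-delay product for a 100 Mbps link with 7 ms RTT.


BDP = bandwidth * RTT
= 100 Mbps * 7 ms
= 100 * 1e6 * 7 / 1000 bits
= 700000 bits
= 87500 bytes
= 85.4492 KB
BDP = 700000 bits (87500 bytes)


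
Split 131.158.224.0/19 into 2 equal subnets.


New prefix = 19 + 1 = 20
Each subnet has 4096 addresses
  131.158.224.0/20
  131.158.240.0/20
Subnets: 131.158.224.0/20, 131.158.240.0/20


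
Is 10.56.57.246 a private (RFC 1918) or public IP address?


RFC 1918 private ranges:
  10.0.0.0/8 (10.0.0.0 - 10.255.255.255)
  172.16.0.0/12 (172.16.0.0 - 172.31.255.255)
  192.168.0.0/16 (192.168.0.0 - 192.168.255.255)
Private (in 10.0.0.0/8)


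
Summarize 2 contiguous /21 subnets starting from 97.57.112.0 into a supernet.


Original prefix: /21
Number of subnets: 2 = 2^1
New prefix = 21 - 1 = 20
Supernet: 97.57.112.0/20


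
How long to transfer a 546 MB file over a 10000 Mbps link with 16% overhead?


Effective throughput = 10000 * (1 - 16/100) = 8400 Mbps
File size in Mb = 546 * 8 = 4368 Mb
Time = 4368 / 8400
Time = 0.52 seconds


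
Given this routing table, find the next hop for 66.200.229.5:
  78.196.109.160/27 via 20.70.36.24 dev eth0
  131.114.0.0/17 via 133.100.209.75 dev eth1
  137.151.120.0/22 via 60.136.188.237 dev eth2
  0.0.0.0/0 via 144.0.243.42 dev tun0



Longest prefix match for 66.200.229.5:
  /27 78.196.109.160: no
  /17 131.114.0.0: no
  /22 137.151.120.0: no
  /0 0.0.0.0: MATCH
Selected: next-hop 144.0.243.42 via tun0 (matched /0)


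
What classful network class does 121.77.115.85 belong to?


First octet: 121
Binary: 01111001
0xxxxxxx -> Class A (1-126)
Class A, default mask 255.0.0.0 (/8)


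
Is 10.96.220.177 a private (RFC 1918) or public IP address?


RFC 1918 private ranges:
  10.0.0.0/8 (10.0.0.0 - 10.255.255.255)
  172.16.0.0/12 (172.16.0.0 - 172.31.255.255)
  192.168.0.0/16 (192.168.0.0 - 192.168.255.255)
Private (in 10.0.0.0/8)


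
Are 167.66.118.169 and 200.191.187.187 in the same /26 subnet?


Mask: 255.255.255.192
167.66.118.169 AND mask = 167.66.118.128
200.191.187.187 AND mask = 200.191.187.128
No, different subnets (167.66.118.128 vs 200.191.187.128)


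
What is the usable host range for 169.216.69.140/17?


Network: 169.216.0.0
Broadcast: 169.216.127.255
First usable = network + 1
Last usable = broadcast - 1
Range: 169.216.0.1 to 169.216.127.254


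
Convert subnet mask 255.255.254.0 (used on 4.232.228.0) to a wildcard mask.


Subnet mask: 255.255.254.0
Wildcard = 255.255.255.255 - subnet mask
255 - 255 = 0
255 - 255 = 0
255 - 254 = 1
255 - 0 = 255
Wildcard: 0.0.1.255


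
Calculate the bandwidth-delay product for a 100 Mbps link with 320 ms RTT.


BDP = bandwidth * RTT
= 100 Mbps * 320 ms
= 100 * 1e6 * 320 / 1000 bits
= 32000000 bits
= 4000000 bytes
= 3906.25 KB
BDP = 32000000 bits (4000000 bytes)


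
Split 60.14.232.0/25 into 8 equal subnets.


New prefix = 25 + 3 = 28
Each subnet has 16 addresses
  60.14.232.0/28
  60.14.232.16/28
  60.14.232.32/28
  60.14.232.48/28
  60.14.232.64/28
  60.14.232.80/28
  60.14.232.96/28
  60.14.232.112/28
Subnets: 60.14.232.0/28, 60.14.232.16/28, 60.14.232.32/28, 60.14.232.48/28, 60.14.232.64/28, 60.14.232.80/28, 60.14.232.96/28, 60.14.232.112/28


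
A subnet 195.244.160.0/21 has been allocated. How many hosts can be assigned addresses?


Host bits = 32 - 21 = 11
Total addresses = 2^11 = 2048
Usable = total - 2 (network and broadcast)
Usable hosts: 2046


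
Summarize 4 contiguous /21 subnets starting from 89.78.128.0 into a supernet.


Original prefix: /21
Number of subnets: 4 = 2^2
New prefix = 21 - 2 = 19
Supernet: 89.78.128.0/19


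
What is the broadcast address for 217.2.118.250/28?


Network: 217.2.118.240/28
Host bits = 4
Set all host bits to 1:
Broadcast: 217.2.118.255


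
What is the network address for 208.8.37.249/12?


IP:   11010000.00001000.00100101.11111001
Mask: 11111111.11110000.00000000.00000000
AND operation:
Net:  11010000.00000000.00000000.00000000
Network: 208.0.0.0/12


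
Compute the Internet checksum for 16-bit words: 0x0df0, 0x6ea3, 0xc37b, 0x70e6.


Sum all words (with carry folding):
+ 0x0df0 = 0x0df0
+ 0x6ea3 = 0x7c93
+ 0xc37b = 0x400f
+ 0x70e6 = 0xb0f5
One's complement: ~0xb0f5
Checksum = 0x4f0a


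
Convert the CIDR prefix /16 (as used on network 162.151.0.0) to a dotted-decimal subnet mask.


/16 means 16 network bits, 16 host bits
Binary: 11111111111111110000000000000000
Mask: 255.255.0.0


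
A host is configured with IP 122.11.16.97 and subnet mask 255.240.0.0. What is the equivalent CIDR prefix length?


Binary: 11111111.11110000.00000000.00000000
Count leading 1s
Prefix: /12


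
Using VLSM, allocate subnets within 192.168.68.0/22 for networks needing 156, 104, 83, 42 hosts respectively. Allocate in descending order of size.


156 hosts -> /24 (254 usable): 192.168.68.0/24
104 hosts -> /25 (126 usable): 192.168.69.0/25
83 hosts -> /25 (126 usable): 192.168.69.128/25
42 hosts -> /26 (62 usable): 192.168.70.0/26
Allocation: 192.168.68.0/24 (156 hosts, 254 usable); 192.168.69.0/25 (104 hosts, 126 usable); 192.168.69.128/25 (83 hosts, 126 usable); 192.168.70.0/26 (42 hosts, 62 usable)


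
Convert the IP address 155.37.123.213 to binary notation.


155 = 10011011
37 = 00100101
123 = 01111011
213 = 11010101
Binary: 10011011.00100101.01111011.11010101


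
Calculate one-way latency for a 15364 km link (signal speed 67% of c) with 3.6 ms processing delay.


Speed = 0.67 * 3e5 km/s = 201000 km/s
Propagation delay = 15364 / 201000 = 0.0764 s = 76.4378 ms
Processing delay = 3.6 ms
Total one-way latency = 80.0378 ms


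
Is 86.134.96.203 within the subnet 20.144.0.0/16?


Subnet network: 20.144.0.0
Test IP AND mask: 86.134.0.0
No, 86.134.96.203 is not in 20.144.0.0/16


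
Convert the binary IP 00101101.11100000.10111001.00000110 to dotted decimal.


00101101 = 45
11100000 = 224
10111001 = 185
00000110 = 6
IP: 45.224.185.6


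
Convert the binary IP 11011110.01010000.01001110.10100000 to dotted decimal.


11011110 = 222
01010000 = 80
01001110 = 78
10100000 = 160
IP: 222.80.78.160


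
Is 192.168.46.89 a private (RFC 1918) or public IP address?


RFC 1918 private ranges:
  10.0.0.0/8 (10.0.0.0 - 10.255.255.255)
  172.16.0.0/12 (172.16.0.0 - 172.31.255.255)
  192.168.0.0/16 (192.168.0.0 - 192.168.255.255)
Private (in 192.168.0.0/16)


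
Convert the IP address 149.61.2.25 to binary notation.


149 = 10010101
61 = 00111101
2 = 00000010
25 = 00011001
Binary: 10010101.00111101.00000010.00011001


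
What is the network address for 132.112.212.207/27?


IP:   10000100.01110000.11010100.11001111
Mask: 11111111.11111111.11111111.11100000
AND operation:
Net:  10000100.01110000.11010100.11000000
Network: 132.112.212.192/27


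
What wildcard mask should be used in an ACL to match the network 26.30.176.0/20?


Subnet mask: 255.255.240.0
Wildcard = 255.255.255.255 - subnet mask
255 - 255 = 0
255 - 255 = 0
255 - 240 = 15
255 - 0 = 255
Wildcard: 0.0.15.255


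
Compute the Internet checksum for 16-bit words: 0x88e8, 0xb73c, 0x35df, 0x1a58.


Sum all words (with carry folding):
+ 0x88e8 = 0x88e8
+ 0xb73c = 0x4025
+ 0x35df = 0x7604
+ 0x1a58 = 0x905c
One's complement: ~0x905c
Checksum = 0x6fa3


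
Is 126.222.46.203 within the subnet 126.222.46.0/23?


Subnet network: 126.222.46.0
Test IP AND mask: 126.222.46.0
Yes, 126.222.46.203 is in 126.222.46.0/23


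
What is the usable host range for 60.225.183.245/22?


Network: 60.225.180.0
Broadcast: 60.225.183.255
First usable = network + 1
Last usable = broadcast - 1
Range: 60.225.180.1 to 60.225.183.254


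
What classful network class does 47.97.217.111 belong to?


First octet: 47
Binary: 00101111
0xxxxxxx -> Class A (1-126)
Class A, default mask 255.0.0.0 (/8)


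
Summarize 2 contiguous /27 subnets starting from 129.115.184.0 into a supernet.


Original prefix: /27
Number of subnets: 2 = 2^1
New prefix = 27 - 1 = 26
Supernet: 129.115.184.0/26


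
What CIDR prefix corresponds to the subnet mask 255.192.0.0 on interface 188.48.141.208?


Binary: 11111111.11000000.00000000.00000000
Count leading 1s
Prefix: /10


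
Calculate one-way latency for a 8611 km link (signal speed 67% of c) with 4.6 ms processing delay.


Speed = 0.67 * 3e5 km/s = 201000 km/s
Propagation delay = 8611 / 201000 = 0.0428 s = 42.8408 ms
Processing delay = 4.6 ms
Total one-way latency = 47.4408 ms


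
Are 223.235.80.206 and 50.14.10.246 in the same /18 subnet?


Mask: 255.255.192.0
223.235.80.206 AND mask = 223.235.64.0
50.14.10.246 AND mask = 50.14.0.0
No, different subnets (223.235.64.0 vs 50.14.0.0)


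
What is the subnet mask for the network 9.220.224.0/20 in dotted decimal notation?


/20 means 20 network bits, 12 host bits
Binary: 11111111111111111111000000000000
Mask: 255.255.240.0


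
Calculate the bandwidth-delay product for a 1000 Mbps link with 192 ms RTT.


BDP = bandwidth * RTT
= 1000 Mbps * 192 ms
= 1000 * 1e6 * 192 / 1000 bits
= 192000000 bits
= 24000000 bytes
= 23437.5 KB
BDP = 192000000 bits (24000000 bytes)


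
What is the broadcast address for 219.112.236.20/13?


Network: 219.112.0.0/13
Host bits = 19
Set all host bits to 1:
Broadcast: 219.119.255.255


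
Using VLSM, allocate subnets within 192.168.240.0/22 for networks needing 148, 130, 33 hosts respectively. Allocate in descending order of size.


148 hosts -> /24 (254 usable): 192.168.240.0/24
130 hosts -> /24 (254 usable): 192.168.241.0/24
33 hosts -> /26 (62 usable): 192.168.242.0/26
Allocation: 192.168.240.0/24 (148 hosts, 254 usable); 192.168.241.0/24 (130 hosts, 254 usable); 192.168.242.0/26 (33 hosts, 62 usable)


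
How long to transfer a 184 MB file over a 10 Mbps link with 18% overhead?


Effective throughput = 10 * (1 - 18/100) = 8.2 Mbps
File size in Mb = 184 * 8 = 1472 Mb
Time = 1472 / 8.2
Time = 179.5122 seconds


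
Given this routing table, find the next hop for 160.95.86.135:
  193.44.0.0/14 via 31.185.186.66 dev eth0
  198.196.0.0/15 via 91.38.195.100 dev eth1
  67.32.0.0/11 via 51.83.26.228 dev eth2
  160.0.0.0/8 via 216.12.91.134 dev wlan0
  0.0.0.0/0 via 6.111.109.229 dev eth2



Longest prefix match for 160.95.86.135:
  /14 193.44.0.0: no
  /15 198.196.0.0: no
  /11 67.32.0.0: no
  /8 160.0.0.0: MATCH
  /0 0.0.0.0: MATCH
Selected: next-hop 216.12.91.134 via wlan0 (matched /8)


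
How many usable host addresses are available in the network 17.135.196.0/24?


Host bits = 32 - 24 = 8
Total addresses = 2^8 = 256
Usable = total - 2 (network and broadcast)
Usable hosts: 254


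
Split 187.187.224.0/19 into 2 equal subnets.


New prefix = 19 + 1 = 20
Each subnet has 4096 addresses
  187.187.224.0/20
  187.187.240.0/20
Subnets: 187.187.224.0/20, 187.187.240.0/20


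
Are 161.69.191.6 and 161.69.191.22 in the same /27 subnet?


Mask: 255.255.255.224
161.69.191.6 AND mask = 161.69.191.0
161.69.191.22 AND mask = 161.69.191.0
Yes, same subnet (161.69.191.0)


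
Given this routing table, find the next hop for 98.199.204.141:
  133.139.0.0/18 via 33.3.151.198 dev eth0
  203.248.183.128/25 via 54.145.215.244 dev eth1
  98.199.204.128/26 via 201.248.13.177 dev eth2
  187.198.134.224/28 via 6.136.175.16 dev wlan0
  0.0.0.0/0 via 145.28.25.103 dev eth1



Longest prefix match for 98.199.204.141:
  /18 133.139.0.0: no
  /25 203.248.183.128: no
  /26 98.199.204.128: MATCH
  /28 187.198.134.224: no
  /0 0.0.0.0: MATCH
Selected: next-hop 201.248.13.177 via eth2 (matched /26)
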